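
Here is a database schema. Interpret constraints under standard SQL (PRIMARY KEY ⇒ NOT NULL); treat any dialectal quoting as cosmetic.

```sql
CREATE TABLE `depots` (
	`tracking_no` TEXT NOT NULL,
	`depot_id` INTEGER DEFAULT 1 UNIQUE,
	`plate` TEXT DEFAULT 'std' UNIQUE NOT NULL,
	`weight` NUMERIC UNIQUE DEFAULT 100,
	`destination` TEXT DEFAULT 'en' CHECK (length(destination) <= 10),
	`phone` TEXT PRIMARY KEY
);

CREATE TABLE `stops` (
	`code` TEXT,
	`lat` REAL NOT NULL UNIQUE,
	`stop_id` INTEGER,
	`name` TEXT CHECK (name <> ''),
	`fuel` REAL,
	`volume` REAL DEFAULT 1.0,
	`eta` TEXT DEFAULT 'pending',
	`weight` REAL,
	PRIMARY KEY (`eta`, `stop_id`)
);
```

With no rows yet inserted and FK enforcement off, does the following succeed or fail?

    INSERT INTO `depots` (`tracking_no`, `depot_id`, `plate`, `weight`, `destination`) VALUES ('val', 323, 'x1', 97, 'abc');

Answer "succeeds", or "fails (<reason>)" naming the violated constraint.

fails (NOT NULL on phone)

phone is omitted from the column list and has no DEFAULT, so it would receive NULL.
But phone is part of the PRIMARY KEY (implied NOT NULL).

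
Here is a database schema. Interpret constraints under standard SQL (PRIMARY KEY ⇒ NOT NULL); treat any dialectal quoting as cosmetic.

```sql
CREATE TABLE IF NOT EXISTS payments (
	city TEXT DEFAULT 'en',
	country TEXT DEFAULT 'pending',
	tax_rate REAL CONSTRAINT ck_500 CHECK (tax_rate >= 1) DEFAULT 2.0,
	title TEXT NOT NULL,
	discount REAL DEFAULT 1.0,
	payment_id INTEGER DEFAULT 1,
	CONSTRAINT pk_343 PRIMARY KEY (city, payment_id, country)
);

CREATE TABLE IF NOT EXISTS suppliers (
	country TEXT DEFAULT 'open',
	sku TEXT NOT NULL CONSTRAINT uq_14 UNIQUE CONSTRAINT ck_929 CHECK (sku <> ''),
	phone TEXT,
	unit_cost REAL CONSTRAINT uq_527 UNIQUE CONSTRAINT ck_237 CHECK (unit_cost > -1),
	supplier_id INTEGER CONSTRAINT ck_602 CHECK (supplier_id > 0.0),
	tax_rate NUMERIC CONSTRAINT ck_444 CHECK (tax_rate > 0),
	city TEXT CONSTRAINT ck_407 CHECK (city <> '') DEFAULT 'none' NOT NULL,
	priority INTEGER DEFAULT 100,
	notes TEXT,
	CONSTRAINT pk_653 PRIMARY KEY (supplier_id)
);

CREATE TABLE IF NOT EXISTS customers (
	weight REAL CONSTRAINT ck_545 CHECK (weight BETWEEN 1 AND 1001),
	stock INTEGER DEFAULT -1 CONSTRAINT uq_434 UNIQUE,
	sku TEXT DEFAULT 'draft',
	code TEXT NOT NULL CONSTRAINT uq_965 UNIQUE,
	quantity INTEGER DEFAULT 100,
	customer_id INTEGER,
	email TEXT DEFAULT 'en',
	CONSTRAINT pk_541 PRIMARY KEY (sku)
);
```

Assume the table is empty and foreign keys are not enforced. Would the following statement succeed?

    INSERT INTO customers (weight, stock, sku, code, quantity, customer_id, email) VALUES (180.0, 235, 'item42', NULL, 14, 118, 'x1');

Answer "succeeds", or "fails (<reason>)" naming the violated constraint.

code is explicitly set to NULL, but code is declared NOT NULL.

fails (NOT NULL on code)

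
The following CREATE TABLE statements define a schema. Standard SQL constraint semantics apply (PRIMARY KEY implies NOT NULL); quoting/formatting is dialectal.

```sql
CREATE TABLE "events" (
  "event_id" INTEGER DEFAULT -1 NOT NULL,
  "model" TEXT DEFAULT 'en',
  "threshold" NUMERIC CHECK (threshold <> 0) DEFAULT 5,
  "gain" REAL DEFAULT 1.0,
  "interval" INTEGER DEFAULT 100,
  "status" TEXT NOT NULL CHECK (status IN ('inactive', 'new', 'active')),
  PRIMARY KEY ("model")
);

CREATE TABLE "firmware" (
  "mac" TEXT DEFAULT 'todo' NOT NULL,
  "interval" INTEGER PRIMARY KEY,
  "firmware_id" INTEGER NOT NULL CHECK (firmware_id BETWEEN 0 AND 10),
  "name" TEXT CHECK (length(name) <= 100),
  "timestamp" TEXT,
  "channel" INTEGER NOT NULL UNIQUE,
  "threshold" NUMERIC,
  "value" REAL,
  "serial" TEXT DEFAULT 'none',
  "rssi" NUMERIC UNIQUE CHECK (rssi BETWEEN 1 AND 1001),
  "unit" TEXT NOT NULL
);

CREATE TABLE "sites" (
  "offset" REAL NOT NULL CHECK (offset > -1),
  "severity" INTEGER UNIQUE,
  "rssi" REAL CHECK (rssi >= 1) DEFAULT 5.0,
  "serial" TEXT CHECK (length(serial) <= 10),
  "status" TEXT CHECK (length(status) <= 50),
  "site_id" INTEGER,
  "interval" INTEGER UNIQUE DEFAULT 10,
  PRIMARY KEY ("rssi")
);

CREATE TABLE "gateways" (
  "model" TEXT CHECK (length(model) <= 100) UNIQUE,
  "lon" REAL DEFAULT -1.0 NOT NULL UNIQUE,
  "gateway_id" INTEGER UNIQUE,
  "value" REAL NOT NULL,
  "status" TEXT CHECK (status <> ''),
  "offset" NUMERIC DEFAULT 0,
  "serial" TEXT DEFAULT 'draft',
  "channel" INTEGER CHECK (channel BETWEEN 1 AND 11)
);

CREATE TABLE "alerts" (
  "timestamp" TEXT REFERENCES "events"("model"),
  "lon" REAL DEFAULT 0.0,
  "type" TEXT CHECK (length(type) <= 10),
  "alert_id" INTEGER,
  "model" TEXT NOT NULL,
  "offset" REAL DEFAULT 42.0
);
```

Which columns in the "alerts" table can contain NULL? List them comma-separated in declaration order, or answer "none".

- timestamp: a foreign key column may be NULL unless separately constrained → nullable.
- lon: DEFAULT only fills an omitted column; an explicit NULL is still allowed → nullable.
- type: CHECK does not forbid NULL (a CHECK constraint passes when its expression is NULL) → nullable.
- alert_id: no NOT NULL constraint applies → nullable.
- model: declared NOT NULL → not nullable.
- offset: DEFAULT only fills an omitted column; an explicit NULL is still allowed → nullable.

timestamp, lon, type, alert_id, offset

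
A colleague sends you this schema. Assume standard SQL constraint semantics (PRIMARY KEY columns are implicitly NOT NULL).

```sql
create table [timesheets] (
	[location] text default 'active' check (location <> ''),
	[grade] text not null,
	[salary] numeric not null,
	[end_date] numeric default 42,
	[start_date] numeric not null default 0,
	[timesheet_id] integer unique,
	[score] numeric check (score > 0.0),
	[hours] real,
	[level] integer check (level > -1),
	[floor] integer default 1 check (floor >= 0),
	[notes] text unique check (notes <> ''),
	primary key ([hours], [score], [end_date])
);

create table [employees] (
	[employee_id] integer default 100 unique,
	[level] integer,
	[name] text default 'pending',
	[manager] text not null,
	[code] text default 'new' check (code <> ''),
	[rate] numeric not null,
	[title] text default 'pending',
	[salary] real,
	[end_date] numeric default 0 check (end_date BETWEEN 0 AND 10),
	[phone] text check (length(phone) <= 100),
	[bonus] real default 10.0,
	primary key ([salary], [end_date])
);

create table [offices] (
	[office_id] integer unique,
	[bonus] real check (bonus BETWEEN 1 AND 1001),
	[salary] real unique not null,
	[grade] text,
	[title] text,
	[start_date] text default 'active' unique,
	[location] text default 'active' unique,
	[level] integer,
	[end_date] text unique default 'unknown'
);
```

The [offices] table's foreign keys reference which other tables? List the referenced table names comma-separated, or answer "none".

No column in offices has a REFERENCES clause.

none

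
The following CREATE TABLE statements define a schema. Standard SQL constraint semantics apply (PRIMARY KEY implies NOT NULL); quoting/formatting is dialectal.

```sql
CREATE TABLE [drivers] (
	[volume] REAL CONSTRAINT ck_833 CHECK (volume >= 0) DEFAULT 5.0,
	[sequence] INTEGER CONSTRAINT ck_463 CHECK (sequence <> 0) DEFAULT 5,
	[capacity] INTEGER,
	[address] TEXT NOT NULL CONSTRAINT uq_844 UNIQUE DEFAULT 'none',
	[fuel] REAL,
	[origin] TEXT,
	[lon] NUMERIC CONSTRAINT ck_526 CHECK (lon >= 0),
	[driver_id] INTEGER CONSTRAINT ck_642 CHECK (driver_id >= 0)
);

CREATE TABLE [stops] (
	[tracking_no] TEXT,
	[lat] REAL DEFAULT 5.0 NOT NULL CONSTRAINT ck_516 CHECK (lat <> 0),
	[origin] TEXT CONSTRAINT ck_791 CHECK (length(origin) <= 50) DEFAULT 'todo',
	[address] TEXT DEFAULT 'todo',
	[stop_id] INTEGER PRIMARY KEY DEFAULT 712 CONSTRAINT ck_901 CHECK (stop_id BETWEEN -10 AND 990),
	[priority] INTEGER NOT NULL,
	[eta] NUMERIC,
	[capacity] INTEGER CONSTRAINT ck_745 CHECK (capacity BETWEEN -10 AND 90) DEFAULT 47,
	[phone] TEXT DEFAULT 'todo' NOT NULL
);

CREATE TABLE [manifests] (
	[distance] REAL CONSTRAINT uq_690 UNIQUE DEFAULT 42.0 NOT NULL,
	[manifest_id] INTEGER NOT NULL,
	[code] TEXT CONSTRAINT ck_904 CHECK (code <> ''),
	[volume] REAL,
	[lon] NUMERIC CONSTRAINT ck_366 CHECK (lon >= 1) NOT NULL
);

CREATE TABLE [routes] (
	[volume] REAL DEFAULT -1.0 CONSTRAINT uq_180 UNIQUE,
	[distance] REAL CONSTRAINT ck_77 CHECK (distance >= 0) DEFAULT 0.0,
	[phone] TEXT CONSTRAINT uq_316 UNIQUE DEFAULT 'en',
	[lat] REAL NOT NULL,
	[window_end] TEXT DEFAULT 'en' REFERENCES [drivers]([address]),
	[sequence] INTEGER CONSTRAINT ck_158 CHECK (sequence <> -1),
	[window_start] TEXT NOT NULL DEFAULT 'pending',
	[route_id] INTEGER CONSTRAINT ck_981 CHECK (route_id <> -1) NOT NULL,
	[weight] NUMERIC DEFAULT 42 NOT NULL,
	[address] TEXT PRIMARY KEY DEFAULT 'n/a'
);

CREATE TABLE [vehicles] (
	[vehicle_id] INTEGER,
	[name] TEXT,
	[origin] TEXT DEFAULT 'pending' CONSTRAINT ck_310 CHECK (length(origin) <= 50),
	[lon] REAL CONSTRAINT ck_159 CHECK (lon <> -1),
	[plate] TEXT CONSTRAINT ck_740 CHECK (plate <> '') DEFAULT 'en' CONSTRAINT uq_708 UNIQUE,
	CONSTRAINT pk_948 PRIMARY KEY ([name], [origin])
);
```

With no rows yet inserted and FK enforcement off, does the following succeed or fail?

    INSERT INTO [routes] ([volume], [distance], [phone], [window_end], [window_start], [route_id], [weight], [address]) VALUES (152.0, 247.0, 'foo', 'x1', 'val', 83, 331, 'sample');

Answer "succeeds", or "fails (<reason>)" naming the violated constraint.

lat is omitted from the column list and has no DEFAULT, so it would receive NULL.
But lat is declared NOT NULL.

fails (NOT NULL on lat)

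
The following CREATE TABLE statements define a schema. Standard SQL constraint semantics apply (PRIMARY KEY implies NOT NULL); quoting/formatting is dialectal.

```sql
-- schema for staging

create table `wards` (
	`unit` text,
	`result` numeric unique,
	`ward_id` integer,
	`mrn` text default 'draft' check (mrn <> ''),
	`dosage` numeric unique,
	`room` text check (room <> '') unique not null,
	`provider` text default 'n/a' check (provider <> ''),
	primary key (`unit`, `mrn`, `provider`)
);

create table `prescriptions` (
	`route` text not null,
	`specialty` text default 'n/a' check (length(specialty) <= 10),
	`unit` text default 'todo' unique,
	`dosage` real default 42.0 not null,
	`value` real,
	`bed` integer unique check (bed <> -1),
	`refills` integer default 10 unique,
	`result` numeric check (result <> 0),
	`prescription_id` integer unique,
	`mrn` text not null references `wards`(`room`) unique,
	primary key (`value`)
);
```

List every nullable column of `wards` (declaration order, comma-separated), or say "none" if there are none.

- unit: part of the PRIMARY KEY, which implies NOT NULL → not nullable.
- result: UNIQUE does not imply NOT NULL → nullable.
- ward_id: no NOT NULL constraint applies → nullable.
- mrn: part of the PRIMARY KEY, which implies NOT NULL → not nullable.
- dosage: UNIQUE does not imply NOT NULL → nullable.
- room: declared NOT NULL → not nullable.
- provider: part of the PRIMARY KEY, which implies NOT NULL → not nullable.

result, ward_id, dosage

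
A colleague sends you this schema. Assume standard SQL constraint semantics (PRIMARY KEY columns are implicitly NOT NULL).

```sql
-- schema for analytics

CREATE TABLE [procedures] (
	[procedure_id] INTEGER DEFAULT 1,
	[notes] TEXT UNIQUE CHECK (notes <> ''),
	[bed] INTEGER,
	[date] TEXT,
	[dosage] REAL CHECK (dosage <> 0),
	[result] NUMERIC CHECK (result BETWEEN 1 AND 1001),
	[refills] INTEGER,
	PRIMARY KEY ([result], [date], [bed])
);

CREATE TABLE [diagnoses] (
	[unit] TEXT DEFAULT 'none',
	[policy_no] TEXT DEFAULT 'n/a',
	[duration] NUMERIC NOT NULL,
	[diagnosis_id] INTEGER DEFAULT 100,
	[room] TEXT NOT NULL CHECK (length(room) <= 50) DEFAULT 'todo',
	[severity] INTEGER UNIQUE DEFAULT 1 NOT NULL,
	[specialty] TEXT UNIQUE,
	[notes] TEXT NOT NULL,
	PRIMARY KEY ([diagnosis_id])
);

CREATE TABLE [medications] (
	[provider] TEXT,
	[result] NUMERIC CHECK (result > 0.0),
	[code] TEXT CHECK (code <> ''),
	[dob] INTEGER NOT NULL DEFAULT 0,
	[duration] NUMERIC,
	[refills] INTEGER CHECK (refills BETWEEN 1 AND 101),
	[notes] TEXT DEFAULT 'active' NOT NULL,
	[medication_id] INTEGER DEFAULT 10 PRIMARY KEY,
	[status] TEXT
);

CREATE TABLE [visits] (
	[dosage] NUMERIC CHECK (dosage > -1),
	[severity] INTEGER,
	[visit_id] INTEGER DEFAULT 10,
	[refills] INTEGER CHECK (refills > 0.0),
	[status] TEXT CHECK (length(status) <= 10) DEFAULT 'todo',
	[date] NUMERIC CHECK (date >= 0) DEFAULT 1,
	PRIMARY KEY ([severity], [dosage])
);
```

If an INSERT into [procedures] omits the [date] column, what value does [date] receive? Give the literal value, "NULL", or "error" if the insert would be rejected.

error

date has no DEFAULT clause.
Omitting it would insert NULL, but it is part of the PRIMARY KEY, so the INSERT fails.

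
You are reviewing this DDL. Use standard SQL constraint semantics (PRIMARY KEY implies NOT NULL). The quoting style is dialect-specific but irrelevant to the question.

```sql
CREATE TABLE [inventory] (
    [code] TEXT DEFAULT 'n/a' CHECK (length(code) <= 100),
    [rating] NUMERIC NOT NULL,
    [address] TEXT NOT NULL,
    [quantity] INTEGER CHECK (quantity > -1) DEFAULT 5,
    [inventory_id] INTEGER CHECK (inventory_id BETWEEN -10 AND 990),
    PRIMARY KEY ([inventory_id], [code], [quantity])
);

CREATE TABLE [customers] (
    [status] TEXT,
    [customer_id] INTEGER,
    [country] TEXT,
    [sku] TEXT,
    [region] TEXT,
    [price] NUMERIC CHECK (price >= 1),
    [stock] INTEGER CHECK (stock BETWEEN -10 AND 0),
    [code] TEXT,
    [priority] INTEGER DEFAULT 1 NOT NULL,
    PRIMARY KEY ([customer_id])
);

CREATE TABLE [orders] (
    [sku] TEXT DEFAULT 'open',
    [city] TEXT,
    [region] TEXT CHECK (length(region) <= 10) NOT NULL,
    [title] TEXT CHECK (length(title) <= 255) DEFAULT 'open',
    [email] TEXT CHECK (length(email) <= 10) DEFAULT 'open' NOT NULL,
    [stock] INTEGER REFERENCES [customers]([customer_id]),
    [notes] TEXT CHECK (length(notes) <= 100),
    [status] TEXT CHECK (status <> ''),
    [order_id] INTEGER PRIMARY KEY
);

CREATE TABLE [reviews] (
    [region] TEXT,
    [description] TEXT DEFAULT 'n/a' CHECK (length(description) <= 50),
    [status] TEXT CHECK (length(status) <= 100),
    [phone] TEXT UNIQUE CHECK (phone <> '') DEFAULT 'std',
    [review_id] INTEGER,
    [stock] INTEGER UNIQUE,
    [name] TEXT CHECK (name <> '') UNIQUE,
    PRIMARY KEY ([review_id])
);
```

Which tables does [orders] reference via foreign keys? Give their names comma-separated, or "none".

customers

- stock REFERENCES customers(customer_id).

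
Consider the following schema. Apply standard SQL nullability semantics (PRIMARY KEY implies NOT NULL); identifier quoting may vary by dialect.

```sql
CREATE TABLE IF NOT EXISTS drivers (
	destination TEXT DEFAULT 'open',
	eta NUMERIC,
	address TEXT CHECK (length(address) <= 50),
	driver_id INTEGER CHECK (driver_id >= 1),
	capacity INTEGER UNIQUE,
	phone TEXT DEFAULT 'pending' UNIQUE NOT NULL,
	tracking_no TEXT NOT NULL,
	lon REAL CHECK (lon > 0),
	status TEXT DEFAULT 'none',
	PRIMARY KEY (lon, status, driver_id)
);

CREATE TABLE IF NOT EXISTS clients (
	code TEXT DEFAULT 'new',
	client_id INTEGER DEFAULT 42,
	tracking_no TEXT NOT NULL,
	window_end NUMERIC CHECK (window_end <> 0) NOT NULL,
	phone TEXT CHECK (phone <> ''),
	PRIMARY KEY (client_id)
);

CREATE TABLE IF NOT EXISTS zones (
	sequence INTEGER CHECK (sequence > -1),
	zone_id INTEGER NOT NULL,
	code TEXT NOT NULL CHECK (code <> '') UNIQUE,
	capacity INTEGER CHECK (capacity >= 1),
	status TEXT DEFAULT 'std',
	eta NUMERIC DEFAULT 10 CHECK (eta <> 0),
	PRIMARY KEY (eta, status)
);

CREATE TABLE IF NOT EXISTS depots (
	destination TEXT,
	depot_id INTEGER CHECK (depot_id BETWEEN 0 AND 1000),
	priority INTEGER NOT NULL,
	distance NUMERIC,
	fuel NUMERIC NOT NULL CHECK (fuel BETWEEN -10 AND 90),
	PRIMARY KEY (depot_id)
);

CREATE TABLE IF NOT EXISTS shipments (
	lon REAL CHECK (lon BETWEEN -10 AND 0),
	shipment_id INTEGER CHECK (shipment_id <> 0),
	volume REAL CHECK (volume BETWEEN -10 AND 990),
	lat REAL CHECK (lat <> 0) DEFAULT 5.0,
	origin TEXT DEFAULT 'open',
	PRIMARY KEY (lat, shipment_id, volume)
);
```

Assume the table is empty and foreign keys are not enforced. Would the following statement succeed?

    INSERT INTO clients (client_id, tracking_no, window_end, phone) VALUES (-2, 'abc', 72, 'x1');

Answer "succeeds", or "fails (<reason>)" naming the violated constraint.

succeeds

NOT NULL columns: client_id is supplied; tracking_no is supplied; window_end is supplied.
CHECK constraints: 72 satisfies (window_end <> 0); 'x1' satisfies (phone <> '').
No constraint is violated.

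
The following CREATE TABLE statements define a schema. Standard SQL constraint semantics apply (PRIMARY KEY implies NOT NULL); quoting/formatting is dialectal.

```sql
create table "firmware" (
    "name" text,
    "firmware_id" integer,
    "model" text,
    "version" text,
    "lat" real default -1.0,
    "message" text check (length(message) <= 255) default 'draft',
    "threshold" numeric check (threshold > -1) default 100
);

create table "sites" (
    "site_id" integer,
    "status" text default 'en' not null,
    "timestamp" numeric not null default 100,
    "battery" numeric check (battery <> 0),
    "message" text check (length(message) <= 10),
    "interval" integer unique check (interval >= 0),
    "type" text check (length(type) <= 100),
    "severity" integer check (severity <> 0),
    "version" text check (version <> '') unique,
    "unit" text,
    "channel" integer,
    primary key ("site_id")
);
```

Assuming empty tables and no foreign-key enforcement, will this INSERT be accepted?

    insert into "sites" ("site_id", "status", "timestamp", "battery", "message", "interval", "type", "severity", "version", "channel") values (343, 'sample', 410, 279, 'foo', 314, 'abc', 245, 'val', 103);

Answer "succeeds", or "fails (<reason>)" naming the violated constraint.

NOT NULL columns: site_id is supplied; status is supplied; timestamp is supplied.
CHECK constraints: 279 satisfies (battery <> 0); 'foo' satisfies (length(message) <= 10); 314 satisfies (interval >= 0); 'abc' satisfies (length(type) <= 100); 245 satisfies (severity <> 0); 'val' satisfies (version <> '').
No constraint is violated.

succeeds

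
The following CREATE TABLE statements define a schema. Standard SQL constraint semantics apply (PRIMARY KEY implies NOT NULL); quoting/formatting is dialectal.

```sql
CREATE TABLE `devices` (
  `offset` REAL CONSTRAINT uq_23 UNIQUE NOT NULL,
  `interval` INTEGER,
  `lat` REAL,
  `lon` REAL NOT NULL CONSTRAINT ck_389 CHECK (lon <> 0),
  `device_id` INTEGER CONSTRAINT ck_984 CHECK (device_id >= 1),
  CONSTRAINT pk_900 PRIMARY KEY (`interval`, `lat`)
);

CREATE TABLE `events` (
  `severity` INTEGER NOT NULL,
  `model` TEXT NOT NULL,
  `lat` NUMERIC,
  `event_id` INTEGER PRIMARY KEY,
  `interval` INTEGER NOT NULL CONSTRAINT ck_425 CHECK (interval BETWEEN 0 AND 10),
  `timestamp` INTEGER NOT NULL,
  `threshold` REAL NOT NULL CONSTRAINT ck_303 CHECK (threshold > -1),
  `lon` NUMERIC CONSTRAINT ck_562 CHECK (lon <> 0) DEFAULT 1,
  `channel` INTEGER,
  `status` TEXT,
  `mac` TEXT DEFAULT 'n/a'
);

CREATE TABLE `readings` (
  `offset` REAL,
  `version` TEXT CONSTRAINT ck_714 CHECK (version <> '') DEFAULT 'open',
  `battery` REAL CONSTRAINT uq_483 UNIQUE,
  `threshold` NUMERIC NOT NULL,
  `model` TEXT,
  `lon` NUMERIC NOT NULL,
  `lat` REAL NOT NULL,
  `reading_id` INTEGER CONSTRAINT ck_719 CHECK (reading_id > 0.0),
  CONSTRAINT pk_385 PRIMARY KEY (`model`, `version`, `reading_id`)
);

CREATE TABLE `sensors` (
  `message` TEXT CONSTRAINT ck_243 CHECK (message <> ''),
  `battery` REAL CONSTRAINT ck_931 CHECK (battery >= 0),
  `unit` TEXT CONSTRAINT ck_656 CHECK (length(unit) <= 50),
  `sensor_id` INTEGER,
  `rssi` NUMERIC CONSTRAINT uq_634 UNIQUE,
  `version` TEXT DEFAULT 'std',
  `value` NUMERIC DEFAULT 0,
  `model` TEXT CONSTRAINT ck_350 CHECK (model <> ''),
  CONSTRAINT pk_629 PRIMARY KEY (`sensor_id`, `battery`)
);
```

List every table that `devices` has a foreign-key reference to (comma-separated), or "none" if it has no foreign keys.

No column in devices has a REFERENCES clause.

none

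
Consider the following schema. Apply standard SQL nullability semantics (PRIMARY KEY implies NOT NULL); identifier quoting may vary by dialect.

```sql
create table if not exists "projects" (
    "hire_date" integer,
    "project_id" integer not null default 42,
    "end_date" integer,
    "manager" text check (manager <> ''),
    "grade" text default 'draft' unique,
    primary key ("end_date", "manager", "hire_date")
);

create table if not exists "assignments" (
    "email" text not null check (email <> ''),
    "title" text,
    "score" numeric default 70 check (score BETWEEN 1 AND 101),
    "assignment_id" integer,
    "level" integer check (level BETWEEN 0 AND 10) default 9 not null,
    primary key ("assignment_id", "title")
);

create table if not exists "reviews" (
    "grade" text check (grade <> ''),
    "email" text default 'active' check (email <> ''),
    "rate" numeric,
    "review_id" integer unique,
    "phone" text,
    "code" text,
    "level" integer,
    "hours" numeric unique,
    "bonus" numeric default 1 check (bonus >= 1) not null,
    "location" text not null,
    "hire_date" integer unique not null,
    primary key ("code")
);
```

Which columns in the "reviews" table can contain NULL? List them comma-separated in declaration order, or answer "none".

grade, email, rate, review_id, phone, level, hours

- grade: CHECK does not forbid NULL (a CHECK constraint passes when its expression is NULL) → nullable.
- email: CHECK does not forbid NULL (a CHECK constraint passes when its expression is NULL) → nullable.
- rate: no NOT NULL constraint applies → nullable.
- review_id: UNIQUE does not imply NOT NULL → nullable.
- phone: no NOT NULL constraint applies → nullable.
- code: part of the PRIMARY KEY, which implies NOT NULL → not nullable.
- level: no NOT NULL constraint applies → nullable.
- hours: UNIQUE does not imply NOT NULL → nullable.
- bonus: declared NOT NULL → not nullable.
- location: declared NOT NULL → not nullable.
- hire_date: declared NOT NULL → not nullable.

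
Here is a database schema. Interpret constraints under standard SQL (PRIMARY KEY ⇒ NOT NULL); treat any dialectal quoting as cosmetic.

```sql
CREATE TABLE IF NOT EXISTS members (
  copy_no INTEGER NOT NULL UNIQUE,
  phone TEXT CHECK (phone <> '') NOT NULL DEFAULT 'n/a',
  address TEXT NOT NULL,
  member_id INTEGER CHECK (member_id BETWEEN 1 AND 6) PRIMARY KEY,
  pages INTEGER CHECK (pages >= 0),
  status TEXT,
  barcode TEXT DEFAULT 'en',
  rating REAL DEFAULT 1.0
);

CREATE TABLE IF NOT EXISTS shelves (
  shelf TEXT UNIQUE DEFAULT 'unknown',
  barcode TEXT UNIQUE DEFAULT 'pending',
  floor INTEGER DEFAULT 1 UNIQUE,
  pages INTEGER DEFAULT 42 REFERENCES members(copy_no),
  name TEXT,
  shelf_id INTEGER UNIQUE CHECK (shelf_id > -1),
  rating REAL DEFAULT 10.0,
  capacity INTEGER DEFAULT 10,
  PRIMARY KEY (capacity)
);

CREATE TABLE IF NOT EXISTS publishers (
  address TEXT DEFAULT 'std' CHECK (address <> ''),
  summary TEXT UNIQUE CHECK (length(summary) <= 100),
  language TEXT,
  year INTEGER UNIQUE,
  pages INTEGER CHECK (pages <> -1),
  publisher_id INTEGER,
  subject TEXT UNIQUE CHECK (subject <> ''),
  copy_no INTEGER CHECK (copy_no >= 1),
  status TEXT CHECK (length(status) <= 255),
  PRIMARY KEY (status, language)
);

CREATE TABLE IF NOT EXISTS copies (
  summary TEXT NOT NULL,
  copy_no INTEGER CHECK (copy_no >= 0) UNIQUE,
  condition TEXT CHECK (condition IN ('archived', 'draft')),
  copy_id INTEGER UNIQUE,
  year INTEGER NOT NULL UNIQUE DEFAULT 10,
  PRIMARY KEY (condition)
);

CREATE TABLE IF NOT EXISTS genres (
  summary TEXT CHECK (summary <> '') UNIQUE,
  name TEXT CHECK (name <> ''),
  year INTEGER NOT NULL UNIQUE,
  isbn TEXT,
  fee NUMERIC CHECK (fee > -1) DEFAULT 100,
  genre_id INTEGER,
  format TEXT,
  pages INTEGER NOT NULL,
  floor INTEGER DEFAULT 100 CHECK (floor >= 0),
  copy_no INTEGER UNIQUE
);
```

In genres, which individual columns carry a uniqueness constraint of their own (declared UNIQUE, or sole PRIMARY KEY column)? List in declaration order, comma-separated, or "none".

summary, year, copy_no

- summary: declared UNIQUE → unique.
- name: no UNIQUE or single-column PK constraint.
- year: declared UNIQUE → unique.
- isbn: no UNIQUE or single-column PK constraint.
- fee: no UNIQUE or single-column PK constraint.
- genre_id: no UNIQUE or single-column PK constraint.
- format: no UNIQUE or single-column PK constraint.
- pages: no UNIQUE or single-column PK constraint.
- floor: no UNIQUE or single-column PK constraint.
- copy_no: declared UNIQUE → unique.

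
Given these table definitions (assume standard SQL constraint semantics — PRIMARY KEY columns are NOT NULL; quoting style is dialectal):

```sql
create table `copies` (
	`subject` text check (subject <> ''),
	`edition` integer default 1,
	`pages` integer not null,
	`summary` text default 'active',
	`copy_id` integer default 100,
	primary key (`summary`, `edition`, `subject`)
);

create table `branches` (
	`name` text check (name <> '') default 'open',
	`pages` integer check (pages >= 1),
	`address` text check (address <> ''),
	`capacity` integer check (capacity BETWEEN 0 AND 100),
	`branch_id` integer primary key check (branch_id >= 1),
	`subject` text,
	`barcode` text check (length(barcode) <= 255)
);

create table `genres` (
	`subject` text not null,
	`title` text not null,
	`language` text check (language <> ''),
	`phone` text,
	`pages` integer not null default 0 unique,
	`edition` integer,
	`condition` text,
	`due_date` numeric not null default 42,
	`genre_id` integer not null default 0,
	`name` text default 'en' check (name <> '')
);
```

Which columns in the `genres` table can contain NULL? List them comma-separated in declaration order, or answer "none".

language, phone, edition, condition, name

- subject: declared NOT NULL → not nullable.
- title: declared NOT NULL → not nullable.
- language: CHECK does not forbid NULL (a CHECK constraint passes when its expression is NULL) → nullable.
- phone: no NOT NULL constraint applies → nullable.
- pages: declared NOT NULL → not nullable.
- edition: no NOT NULL constraint applies → nullable.
- condition: no NOT NULL constraint applies → nullable.
- due_date: declared NOT NULL → not nullable.
- genre_id: declared NOT NULL → not nullable.
- name: CHECK does not forbid NULL (a CHECK constraint passes when its expression is NULL) → nullable.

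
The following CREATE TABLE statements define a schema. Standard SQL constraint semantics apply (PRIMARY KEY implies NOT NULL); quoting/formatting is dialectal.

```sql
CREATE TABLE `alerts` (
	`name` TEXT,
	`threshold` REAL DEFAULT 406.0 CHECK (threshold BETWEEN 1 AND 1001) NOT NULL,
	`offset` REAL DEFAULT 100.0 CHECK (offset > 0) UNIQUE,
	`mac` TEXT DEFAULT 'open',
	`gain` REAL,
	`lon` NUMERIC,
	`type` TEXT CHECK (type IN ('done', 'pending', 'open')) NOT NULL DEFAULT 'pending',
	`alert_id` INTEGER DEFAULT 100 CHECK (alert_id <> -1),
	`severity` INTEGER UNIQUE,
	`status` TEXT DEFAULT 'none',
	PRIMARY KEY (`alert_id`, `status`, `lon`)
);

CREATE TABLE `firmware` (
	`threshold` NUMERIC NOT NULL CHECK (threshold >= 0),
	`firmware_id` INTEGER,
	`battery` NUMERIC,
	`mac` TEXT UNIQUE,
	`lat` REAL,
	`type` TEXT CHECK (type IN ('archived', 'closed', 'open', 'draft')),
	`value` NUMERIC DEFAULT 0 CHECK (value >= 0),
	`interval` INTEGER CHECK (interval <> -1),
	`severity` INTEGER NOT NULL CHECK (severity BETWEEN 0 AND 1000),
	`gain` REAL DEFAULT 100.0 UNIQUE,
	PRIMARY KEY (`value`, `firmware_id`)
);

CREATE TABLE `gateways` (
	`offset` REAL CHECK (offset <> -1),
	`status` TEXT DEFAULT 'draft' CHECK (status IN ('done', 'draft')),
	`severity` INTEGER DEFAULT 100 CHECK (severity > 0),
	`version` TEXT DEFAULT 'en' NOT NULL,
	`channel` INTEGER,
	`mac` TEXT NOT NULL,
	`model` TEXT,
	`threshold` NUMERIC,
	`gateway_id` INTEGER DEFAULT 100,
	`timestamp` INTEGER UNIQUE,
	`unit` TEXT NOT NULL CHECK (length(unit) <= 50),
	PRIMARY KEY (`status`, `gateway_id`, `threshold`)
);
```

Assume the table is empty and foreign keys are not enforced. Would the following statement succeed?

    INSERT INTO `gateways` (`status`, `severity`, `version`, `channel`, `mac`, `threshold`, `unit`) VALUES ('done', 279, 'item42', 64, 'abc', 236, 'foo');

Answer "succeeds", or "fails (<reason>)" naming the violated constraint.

succeeds

NOT NULL columns: gateway_id defaults to 100; mac is supplied; status is supplied; threshold is supplied; unit is supplied; version is supplied.
CHECK constraints: 'done' satisfies (status IN ('done', 'draft')); 279 satisfies (severity > 0); 'foo' satisfies (length(unit) <= 50).
No constraint is violated.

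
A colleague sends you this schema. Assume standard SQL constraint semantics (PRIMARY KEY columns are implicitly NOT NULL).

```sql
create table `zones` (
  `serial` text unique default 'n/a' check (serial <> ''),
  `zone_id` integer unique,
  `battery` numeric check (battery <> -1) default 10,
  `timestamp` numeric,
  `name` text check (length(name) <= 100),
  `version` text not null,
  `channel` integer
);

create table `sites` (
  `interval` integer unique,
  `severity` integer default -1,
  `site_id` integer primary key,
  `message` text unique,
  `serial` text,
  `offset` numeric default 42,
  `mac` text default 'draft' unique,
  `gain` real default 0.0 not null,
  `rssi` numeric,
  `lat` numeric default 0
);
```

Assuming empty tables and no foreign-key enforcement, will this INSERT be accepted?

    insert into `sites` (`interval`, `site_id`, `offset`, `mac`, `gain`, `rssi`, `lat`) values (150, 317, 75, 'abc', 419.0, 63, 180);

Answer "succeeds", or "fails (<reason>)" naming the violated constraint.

succeeds

NOT NULL columns: gain is supplied; site_id is supplied.
No constraint is violated.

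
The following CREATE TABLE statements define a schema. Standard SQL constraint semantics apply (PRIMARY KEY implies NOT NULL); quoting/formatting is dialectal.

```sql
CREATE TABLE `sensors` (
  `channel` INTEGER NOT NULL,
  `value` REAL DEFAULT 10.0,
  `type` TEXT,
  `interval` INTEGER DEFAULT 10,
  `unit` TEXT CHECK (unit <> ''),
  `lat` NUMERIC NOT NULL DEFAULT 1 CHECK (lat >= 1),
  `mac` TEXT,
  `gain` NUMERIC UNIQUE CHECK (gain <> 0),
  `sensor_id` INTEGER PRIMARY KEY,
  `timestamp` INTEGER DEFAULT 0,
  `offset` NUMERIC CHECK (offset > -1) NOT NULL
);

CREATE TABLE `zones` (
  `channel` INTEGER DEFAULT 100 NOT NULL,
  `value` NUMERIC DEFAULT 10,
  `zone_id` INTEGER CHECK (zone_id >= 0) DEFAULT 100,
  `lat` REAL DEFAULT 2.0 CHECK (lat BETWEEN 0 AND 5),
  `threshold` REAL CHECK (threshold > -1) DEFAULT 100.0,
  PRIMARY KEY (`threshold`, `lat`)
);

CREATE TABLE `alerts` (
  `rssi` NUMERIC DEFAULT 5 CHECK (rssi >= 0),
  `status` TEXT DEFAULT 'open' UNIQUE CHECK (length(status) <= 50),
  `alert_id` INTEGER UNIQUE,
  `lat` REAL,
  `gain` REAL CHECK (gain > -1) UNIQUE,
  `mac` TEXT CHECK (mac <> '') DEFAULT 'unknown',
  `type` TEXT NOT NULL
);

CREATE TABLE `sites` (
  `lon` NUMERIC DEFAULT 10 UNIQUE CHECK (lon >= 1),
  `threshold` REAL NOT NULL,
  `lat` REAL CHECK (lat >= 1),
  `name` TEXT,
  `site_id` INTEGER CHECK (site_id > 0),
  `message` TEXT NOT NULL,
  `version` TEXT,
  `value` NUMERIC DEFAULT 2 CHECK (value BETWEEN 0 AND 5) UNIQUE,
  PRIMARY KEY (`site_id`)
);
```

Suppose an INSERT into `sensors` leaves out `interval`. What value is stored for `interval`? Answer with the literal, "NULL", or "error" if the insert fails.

interval has an explicit DEFAULT 10.
When the column is omitted from an INSERT, that default is used.

10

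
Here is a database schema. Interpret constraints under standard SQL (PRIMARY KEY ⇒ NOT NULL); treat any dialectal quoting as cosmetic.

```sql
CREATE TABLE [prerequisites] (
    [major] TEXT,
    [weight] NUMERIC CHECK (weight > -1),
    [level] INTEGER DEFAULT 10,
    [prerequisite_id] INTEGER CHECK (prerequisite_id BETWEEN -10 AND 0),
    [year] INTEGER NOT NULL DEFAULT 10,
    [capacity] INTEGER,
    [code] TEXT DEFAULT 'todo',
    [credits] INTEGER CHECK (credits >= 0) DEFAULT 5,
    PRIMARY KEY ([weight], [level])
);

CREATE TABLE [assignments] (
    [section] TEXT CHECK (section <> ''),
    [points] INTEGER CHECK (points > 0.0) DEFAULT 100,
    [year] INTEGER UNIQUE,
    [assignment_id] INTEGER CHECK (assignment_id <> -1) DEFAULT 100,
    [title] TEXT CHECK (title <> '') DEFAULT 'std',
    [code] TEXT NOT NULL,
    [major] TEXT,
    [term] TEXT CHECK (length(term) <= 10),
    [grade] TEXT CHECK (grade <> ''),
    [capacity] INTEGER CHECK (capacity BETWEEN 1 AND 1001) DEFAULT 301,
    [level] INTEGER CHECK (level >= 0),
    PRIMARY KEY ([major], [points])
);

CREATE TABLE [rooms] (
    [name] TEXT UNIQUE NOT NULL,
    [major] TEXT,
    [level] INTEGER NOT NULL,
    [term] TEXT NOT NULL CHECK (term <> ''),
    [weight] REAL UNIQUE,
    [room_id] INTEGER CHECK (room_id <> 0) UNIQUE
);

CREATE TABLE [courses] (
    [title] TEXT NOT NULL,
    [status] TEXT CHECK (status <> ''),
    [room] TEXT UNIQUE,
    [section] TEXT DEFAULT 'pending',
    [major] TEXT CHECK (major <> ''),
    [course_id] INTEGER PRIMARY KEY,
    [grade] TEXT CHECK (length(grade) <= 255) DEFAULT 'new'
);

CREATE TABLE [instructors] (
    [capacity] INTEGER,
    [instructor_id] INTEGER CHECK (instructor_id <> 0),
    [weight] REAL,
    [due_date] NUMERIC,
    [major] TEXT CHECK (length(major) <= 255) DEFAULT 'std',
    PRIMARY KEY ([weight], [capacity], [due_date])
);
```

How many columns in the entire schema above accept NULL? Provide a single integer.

23

prerequisites: 5 nullable (major, prerequisite_id, capacity, code, credits — PK (weight, level) and explicit NOT NULL columns excluded).
assignments: 8 nullable (section, year, assignment_id, title, term, grade, capacity, level — PK (major, points) and explicit NOT NULL columns excluded).
rooms: 3 nullable (major, weight, room_id — PK none and explicit NOT NULL columns excluded).
courses: 5 nullable (status, room, section, major, grade — PK (course_id) and explicit NOT NULL columns excluded).
instructors: 2 nullable (instructor_id, major — PK (weight, capacity, due_date) and explicit NOT NULL columns excluded).
Total: 5 + 8 + 3 + 5 + 2 = 23.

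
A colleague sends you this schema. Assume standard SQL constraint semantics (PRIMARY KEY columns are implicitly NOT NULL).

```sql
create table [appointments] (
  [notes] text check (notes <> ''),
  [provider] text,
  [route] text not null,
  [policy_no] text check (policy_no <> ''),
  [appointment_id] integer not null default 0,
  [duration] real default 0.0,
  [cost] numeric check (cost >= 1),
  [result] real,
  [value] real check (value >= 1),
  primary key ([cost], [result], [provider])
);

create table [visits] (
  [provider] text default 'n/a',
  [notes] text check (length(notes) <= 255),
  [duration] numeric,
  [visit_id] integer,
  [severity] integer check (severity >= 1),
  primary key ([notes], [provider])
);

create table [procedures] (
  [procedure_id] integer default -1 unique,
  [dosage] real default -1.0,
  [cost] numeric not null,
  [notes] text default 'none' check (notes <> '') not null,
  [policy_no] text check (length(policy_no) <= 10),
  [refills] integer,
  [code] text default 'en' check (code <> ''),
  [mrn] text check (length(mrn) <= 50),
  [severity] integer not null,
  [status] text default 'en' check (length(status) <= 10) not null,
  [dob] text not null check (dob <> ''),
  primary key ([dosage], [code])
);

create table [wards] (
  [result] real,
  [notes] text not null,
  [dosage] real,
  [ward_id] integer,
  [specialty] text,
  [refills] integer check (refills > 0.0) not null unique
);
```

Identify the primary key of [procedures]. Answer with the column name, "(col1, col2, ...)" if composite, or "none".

(dosage, code)

A table-level PRIMARY KEY clause names 2 columns: dosage, code.
This is a composite key — the combination is unique, not each column individually.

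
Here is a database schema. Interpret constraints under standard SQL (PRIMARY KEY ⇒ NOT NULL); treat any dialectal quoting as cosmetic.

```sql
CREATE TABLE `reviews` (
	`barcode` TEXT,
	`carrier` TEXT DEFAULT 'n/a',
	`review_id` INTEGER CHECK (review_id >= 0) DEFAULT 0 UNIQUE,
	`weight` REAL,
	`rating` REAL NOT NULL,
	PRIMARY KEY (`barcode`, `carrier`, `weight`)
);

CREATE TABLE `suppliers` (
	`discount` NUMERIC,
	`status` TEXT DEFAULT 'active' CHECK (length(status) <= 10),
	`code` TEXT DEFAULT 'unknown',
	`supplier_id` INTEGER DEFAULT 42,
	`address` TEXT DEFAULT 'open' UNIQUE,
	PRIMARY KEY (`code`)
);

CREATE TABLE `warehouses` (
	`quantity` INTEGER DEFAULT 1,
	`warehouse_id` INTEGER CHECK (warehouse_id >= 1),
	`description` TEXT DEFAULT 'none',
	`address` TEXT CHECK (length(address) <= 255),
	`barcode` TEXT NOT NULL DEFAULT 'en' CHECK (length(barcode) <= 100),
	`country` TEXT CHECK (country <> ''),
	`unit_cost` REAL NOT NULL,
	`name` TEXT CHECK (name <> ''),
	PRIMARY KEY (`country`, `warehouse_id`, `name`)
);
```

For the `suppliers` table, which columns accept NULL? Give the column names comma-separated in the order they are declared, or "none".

discount, status, supplier_id, address

- discount: no NOT NULL constraint applies → nullable.
- status: CHECK does not forbid NULL (a CHECK constraint passes when its expression is NULL) → nullable.
- code: part of the PRIMARY KEY, which implies NOT NULL → not nullable.
- supplier_id: DEFAULT only fills an omitted column; an explicit NULL is still allowed → nullable.
- address: UNIQUE does not imply NOT NULL → nullable.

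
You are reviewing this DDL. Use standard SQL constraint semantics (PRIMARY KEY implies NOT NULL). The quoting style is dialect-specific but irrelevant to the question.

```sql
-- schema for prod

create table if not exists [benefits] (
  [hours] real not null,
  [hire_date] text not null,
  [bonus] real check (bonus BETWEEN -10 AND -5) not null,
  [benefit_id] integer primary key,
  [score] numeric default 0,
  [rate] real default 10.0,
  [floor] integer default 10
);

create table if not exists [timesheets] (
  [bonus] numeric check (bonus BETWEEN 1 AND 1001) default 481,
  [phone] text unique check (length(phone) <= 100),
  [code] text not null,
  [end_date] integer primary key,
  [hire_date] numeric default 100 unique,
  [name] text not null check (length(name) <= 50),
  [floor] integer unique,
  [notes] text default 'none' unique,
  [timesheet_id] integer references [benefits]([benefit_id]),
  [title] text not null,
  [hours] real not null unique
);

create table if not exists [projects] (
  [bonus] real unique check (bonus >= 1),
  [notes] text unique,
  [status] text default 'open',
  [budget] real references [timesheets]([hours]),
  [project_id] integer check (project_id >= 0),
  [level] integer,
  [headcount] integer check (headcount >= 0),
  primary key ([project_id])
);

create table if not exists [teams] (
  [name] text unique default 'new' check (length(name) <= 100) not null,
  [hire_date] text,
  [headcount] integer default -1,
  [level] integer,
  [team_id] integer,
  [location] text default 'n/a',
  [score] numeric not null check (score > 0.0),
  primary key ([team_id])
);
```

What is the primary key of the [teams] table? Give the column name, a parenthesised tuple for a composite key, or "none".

team_id

team_id is declared PRIMARY KEY as a table-level PRIMARY KEY clause.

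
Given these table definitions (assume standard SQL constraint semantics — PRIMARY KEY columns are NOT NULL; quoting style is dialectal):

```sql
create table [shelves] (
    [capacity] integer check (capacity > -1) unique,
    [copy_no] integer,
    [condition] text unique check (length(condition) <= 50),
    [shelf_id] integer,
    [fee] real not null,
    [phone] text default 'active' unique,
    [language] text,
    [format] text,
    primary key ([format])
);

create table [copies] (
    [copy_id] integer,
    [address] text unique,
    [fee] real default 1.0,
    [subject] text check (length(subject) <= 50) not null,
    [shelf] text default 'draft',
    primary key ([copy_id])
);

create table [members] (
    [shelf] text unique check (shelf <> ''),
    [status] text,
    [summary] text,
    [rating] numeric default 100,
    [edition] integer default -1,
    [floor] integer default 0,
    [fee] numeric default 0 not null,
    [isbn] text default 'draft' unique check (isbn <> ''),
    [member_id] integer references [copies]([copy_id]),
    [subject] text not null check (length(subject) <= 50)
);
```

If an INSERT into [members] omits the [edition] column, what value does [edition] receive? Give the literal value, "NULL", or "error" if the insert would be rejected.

edition has an explicit DEFAULT -1.
When the column is omitted from an INSERT, that default is used.

-1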